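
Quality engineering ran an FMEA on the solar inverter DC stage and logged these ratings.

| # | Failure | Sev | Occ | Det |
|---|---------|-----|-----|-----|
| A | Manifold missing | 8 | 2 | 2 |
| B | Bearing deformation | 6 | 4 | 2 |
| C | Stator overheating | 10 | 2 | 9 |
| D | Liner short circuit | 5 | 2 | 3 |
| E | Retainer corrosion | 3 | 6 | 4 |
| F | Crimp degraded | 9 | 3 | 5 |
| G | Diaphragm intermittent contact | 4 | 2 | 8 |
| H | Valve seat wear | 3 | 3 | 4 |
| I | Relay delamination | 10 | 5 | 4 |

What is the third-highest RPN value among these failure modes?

RPN = Severity × Occurrence × Detection:
  A: 8 × 2 × 2 = 32
  B: 6 × 4 × 2 = 48
  C: 10 × 2 × 9 = 180
  D: 5 × 2 × 3 = 30
  E: 3 × 6 × 4 = 72
  F: 9 × 3 × 5 = 135
  G: 4 × 2 × 8 = 64
  H: 3 × 3 × 4 = 36
  I: 10 × 5 × 4 = 200
Sorted descending: 200, 180, 135, 72, 64, 48, 36, 32, 30.
The third-highest RPN is 135 (F).

135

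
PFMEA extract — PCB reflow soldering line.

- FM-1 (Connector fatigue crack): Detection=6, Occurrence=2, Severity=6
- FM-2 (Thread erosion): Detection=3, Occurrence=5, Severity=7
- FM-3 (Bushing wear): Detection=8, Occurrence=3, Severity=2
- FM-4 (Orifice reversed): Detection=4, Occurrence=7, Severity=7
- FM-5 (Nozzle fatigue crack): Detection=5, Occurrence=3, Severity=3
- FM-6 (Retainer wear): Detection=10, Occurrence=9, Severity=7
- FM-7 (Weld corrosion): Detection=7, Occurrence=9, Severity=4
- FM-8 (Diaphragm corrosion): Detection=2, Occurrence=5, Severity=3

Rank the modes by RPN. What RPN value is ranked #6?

RPN = Severity × Occurrence × Detection:
  FM-1: 6 × 2 × 6 = 72
  FM-2: 7 × 5 × 3 = 105
  FM-3: 2 × 3 × 8 = 48
  FM-4: 7 × 7 × 4 = 196
  FM-5: 3 × 3 × 5 = 45
  FM-6: 7 × 9 × 10 = 630
  FM-7: 4 × 9 × 7 = 252
  FM-8: 3 × 5 × 2 = 30
Sorted descending: 630, 252, 196, 105, 72, 48, 45, 30.
The sixth-highest RPN is 48 (FM-3).

48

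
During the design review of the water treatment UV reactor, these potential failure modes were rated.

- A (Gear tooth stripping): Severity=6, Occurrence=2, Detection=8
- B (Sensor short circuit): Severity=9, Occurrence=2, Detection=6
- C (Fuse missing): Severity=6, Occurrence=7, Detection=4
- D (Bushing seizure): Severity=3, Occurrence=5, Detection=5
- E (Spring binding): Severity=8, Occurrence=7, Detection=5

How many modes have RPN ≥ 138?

2

RPN = Severity × Occurrence × Detection:
  A: 6 × 2 × 8 = 96
  B: 9 × 2 × 6 = 108
  C: 6 × 7 × 4 = 168
  D: 3 × 5 × 5 = 75
  E: 8 × 7 × 5 = 280
Modes with RPN ≥ 138: C (168), E (280) → 2.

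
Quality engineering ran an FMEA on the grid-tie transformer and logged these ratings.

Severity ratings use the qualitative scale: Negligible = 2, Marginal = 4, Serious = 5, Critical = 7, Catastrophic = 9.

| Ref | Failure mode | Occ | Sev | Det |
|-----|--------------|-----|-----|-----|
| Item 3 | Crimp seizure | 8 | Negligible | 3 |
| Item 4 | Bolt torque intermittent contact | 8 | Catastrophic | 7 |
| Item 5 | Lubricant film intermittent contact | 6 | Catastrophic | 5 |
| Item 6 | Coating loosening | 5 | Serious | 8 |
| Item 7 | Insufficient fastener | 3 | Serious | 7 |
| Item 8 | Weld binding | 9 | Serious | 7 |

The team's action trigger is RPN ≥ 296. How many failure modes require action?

RPN = Severity × Occurrence × Detection:
  Item 3: 2 × 8 × 3 = 48
  Item 4: 9 × 8 × 7 = 504
  Item 5: 9 × 6 × 5 = 270
  Item 6: 5 × 5 × 8 = 200
  Item 7: 5 × 3 × 7 = 105
  Item 8: 5 × 9 × 7 = 315
Modes with RPN ≥ 296: Item 4 (504), Item 8 (315) → 2.

2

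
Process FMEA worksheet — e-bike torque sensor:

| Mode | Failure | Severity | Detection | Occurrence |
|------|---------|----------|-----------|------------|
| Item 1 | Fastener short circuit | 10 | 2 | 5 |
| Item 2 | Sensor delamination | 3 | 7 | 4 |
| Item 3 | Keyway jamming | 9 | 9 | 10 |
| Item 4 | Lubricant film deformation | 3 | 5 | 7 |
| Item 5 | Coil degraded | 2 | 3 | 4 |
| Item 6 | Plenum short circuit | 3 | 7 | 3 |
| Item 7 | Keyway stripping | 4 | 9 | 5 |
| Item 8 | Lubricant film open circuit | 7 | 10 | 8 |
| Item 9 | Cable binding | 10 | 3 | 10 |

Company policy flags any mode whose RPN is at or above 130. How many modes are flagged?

RPN = Severity × Occurrence × Detection:
  Item 1: 10 × 5 × 2 = 100
  Item 2: 3 × 4 × 7 = 84
  Item 3: 9 × 10 × 9 = 810
  Item 4: 3 × 7 × 5 = 105
  Item 5: 2 × 4 × 3 = 24
  Item 6: 3 × 3 × 7 = 63
  Item 7: 4 × 5 × 9 = 180
  Item 8: 7 × 8 × 10 = 560
  Item 9: 10 × 10 × 3 = 300
Modes with RPN ≥ 130: Item 3 (810), Item 7 (180), Item 8 (560), Item 9 (300) → 4.

4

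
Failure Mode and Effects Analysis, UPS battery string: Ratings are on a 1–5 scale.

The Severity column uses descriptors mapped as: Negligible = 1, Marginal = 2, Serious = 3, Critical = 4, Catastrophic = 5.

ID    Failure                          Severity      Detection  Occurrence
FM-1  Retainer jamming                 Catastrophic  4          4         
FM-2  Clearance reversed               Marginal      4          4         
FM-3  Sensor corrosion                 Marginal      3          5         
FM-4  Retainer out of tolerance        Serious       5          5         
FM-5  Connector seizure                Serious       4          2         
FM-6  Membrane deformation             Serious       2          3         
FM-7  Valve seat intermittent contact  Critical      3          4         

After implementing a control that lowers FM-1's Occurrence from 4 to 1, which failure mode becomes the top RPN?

FM-4

RPN = Severity × Occurrence × Detection:
  FM-1: 5 × 4 × 4 = 80
  FM-2: 2 × 4 × 4 = 32
  FM-3: 2 × 5 × 3 = 30
  FM-4: 3 × 5 × 5 = 75
  FM-5: 3 × 2 × 4 = 24
  FM-6: 3 × 3 × 2 = 18
  FM-7: 4 × 4 × 3 = 48
After action: FM-1 → 5 × 1 × 4 = 20.
Revised RPNs: FM-4=75, FM-7=48, FM-2=32, FM-3=30, FM-5=24, FM-1=20, FM-6=18.
Highest is now FM-4 (75).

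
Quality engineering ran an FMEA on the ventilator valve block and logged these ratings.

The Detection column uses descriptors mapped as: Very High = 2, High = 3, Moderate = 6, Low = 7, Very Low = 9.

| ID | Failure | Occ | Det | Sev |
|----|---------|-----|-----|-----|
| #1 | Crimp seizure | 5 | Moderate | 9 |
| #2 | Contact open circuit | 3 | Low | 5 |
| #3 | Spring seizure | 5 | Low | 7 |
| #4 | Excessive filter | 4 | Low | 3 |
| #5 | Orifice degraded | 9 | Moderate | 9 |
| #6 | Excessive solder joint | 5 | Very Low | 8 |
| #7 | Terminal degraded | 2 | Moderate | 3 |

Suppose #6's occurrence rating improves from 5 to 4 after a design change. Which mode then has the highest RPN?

RPN = Severity × Occurrence × Detection:
  #1: 9 × 5 × 6 = 270
  #2: 5 × 3 × 7 = 105
  #3: 7 × 5 × 7 = 245
  #4: 3 × 4 × 7 = 84
  #5: 9 × 9 × 6 = 486
  #6: 8 × 5 × 9 = 360
  #7: 3 × 2 × 6 = 36
After action: #6 → 8 × 4 × 9 = 288.
Revised RPNs: #5=486, #6=288, #1=270, #3=245, #2=105, #4=84, #7=36.
Highest is now #5 (486).

#5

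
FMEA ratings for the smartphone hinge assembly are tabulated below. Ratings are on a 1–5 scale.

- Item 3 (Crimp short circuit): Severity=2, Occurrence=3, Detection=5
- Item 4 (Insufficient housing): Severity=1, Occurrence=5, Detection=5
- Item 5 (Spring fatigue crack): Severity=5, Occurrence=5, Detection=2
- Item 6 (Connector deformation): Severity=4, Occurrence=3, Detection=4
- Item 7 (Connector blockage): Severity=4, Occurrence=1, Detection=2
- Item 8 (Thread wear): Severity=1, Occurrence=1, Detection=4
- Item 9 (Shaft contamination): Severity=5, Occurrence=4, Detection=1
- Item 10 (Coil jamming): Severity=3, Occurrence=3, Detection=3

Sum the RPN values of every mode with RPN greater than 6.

208

RPN = Severity × Occurrence × Detection:
  Item 3: 2 × 3 × 5 = 30
  Item 4: 1 × 5 × 5 = 25
  Item 5: 5 × 5 × 2 = 50
  Item 6: 4 × 3 × 4 = 48
  Item 7: 4 × 1 × 2 = 8
  Item 8: 1 × 1 × 4 = 4
  Item 9: 5 × 4 × 1 = 20
  Item 10: 3 × 3 × 3 = 27
RPN > 6: Item 3 (30), Item 4 (25), Item 5 (50), Item 6 (48), Item 7 (8), Item 9 (20), Item 10 (27).
Sum: 30 + 25 + 50 + 48 + 8 + 20 + 27 = 208.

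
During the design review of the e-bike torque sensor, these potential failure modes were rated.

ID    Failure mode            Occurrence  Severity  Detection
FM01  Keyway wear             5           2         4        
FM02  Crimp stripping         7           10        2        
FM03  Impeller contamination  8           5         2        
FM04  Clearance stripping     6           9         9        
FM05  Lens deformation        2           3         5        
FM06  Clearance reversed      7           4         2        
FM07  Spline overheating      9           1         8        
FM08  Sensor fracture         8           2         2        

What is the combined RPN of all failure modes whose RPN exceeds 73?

RPN = Severity × Occurrence × Detection:
  FM01: 2 × 5 × 4 = 40
  FM02: 10 × 7 × 2 = 140
  FM03: 5 × 8 × 2 = 80
  FM04: 9 × 6 × 9 = 486
  FM05: 3 × 2 × 5 = 30
  FM06: 4 × 7 × 2 = 56
  FM07: 1 × 9 × 8 = 72
  FM08: 2 × 8 × 2 = 32
RPN > 73: FM02 (140), FM03 (80), FM04 (486).
Sum: 140 + 80 + 486 = 706.

706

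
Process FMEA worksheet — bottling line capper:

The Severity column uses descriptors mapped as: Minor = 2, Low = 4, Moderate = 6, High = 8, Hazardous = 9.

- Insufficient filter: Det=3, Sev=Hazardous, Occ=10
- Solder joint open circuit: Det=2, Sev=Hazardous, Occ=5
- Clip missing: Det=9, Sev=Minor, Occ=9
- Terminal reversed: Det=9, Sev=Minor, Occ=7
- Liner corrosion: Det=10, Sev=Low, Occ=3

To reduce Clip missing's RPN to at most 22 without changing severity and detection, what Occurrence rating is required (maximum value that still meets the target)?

1

Clip missing: S=2, O=9, D=9 → current RPN = 162.
Fixed product = 18. Need 18 × O ≤ 22, so O ≤ 22/18 = 1.22.
Maximum integer Occurrence rating = 1 (gives RPN 18; O=2 would give 36 > 22).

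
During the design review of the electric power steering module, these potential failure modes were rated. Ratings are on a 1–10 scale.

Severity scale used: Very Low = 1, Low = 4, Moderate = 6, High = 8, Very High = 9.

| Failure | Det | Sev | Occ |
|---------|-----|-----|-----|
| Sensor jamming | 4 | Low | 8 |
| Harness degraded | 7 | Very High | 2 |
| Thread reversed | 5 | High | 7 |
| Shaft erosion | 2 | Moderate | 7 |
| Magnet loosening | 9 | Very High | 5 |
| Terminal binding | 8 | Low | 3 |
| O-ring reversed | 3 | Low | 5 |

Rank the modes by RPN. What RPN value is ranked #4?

126

RPN = Severity × Occurrence × Detection:
  Sensor jamming: 4 × 8 × 4 = 128
  Harness degraded: 9 × 2 × 7 = 126
  Thread reversed: 8 × 7 × 5 = 280
  Shaft erosion: 6 × 7 × 2 = 84
  Magnet loosening: 9 × 5 × 9 = 405
  Terminal binding: 4 × 3 × 8 = 96
  O-ring reversed: 4 × 5 × 3 = 60
Sorted descending: 405, 280, 128, 126, 96, 84, 60.
The fourth-highest RPN is 126 (Harness degraded).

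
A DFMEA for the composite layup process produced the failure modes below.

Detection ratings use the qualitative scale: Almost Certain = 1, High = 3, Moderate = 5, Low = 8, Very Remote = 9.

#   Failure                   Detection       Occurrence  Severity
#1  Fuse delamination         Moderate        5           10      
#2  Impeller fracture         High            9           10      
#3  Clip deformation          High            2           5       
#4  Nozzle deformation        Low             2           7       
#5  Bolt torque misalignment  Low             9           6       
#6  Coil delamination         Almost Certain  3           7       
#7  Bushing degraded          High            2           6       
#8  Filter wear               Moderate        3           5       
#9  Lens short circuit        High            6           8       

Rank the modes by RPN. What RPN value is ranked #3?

RPN = Severity × Occurrence × Detection:
  #1: 10 × 5 × 5 = 250
  #2: 10 × 9 × 3 = 270
  #3: 5 × 2 × 3 = 30
  #4: 7 × 2 × 8 = 112
  #5: 6 × 9 × 8 = 432
  #6: 7 × 3 × 1 = 21
  #7: 6 × 2 × 3 = 36
  #8: 5 × 3 × 5 = 75
  #9: 8 × 6 × 3 = 144
Sorted descending: 432, 270, 250, 144, 112, 75, 36, 30, 21.
The third-highest RPN is 250 (#1).

250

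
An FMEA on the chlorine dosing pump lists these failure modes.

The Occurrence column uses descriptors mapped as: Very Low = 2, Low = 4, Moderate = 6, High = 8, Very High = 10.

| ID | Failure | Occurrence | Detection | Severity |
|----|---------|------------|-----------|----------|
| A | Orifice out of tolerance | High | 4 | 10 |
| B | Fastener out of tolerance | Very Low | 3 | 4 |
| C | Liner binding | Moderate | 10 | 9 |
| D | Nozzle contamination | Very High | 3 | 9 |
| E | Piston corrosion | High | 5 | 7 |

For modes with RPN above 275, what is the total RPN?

RPN = Severity × Occurrence × Detection:
  A: 10 × 8 × 4 = 320
  B: 4 × 2 × 3 = 24
  C: 9 × 6 × 10 = 540
  D: 9 × 10 × 3 = 270
  E: 7 × 8 × 5 = 280
RPN > 275: A (320), C (540), E (280).
Sum: 320 + 540 + 280 = 1140.

1140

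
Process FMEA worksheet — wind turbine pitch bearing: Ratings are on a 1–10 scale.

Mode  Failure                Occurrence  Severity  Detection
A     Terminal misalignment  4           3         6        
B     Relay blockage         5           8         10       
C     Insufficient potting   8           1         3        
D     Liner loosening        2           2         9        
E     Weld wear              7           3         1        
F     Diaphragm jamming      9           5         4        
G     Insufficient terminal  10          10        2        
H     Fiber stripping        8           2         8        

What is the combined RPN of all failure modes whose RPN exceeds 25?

1016

RPN = Severity × Occurrence × Detection:
  A: 3 × 4 × 6 = 72
  B: 8 × 5 × 10 = 400
  C: 1 × 8 × 3 = 24
  D: 2 × 2 × 9 = 36
  E: 3 × 7 × 1 = 21
  F: 5 × 9 × 4 = 180
  G: 10 × 10 × 2 = 200
  H: 2 × 8 × 8 = 128
RPN > 25: A (72), B (400), D (36), F (180), G (200), H (128).
Sum: 72 + 400 + 36 + 180 + 200 + 128 = 1016.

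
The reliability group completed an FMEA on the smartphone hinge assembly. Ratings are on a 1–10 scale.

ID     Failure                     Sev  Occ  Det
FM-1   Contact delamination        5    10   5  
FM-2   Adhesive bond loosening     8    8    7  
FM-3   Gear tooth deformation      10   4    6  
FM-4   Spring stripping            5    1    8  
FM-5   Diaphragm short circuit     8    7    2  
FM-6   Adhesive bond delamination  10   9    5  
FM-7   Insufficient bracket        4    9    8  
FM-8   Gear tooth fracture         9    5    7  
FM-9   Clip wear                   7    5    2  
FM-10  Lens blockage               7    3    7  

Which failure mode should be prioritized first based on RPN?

RPN = Severity × Occurrence × Detection:
  FM-1: 5 × 10 × 5 = 250
  FM-2: 8 × 8 × 7 = 448
  FM-3: 10 × 4 × 6 = 240
  FM-4: 5 × 1 × 8 = 40
  FM-5: 8 × 7 × 2 = 112
  FM-6: 10 × 9 × 5 = 450
  FM-7: 4 × 9 × 8 = 288
  FM-8: 9 × 5 × 7 = 315
  FM-9: 7 × 5 × 2 = 70
  FM-10: 7 × 3 × 7 = 147
Highest RPN is 450 → FM-6.

FM-6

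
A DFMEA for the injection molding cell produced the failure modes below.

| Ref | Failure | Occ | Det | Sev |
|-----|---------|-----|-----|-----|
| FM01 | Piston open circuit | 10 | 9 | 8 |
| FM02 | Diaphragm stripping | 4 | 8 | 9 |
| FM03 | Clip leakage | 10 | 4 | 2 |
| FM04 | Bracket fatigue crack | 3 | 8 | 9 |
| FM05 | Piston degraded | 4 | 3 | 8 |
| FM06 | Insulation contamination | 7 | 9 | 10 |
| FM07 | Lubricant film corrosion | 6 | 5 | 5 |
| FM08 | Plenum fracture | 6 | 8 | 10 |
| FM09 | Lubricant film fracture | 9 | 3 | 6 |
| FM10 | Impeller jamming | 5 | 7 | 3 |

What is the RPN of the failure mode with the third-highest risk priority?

RPN = Severity × Occurrence × Detection:
  FM01: 8 × 10 × 9 = 720
  FM02: 9 × 4 × 8 = 288
  FM03: 2 × 10 × 4 = 80
  FM04: 9 × 3 × 8 = 216
  FM05: 8 × 4 × 3 = 96
  FM06: 10 × 7 × 9 = 630
  FM07: 5 × 6 × 5 = 150
  FM08: 10 × 6 × 8 = 480
  FM09: 6 × 9 × 3 = 162
  FM10: 3 × 5 × 7 = 105
Sorted descending: 720, 630, 480, 288, 216, 162, 150, 105, 96, 80.
The third-highest RPN is 480 (FM08).

480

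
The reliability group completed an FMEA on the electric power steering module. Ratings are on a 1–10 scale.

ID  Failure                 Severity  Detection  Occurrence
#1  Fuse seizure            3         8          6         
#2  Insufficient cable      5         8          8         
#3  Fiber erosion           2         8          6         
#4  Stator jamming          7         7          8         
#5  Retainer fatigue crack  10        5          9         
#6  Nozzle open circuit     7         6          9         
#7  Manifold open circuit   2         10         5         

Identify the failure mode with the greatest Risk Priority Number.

#5

RPN = Severity × Occurrence × Detection:
  #1: 3 × 6 × 8 = 144
  #2: 5 × 8 × 8 = 320
  #3: 2 × 6 × 8 = 96
  #4: 7 × 8 × 7 = 392
  #5: 10 × 9 × 5 = 450
  #6: 7 × 9 × 6 = 378
  #7: 2 × 5 × 10 = 100
Highest RPN is 450 → #5.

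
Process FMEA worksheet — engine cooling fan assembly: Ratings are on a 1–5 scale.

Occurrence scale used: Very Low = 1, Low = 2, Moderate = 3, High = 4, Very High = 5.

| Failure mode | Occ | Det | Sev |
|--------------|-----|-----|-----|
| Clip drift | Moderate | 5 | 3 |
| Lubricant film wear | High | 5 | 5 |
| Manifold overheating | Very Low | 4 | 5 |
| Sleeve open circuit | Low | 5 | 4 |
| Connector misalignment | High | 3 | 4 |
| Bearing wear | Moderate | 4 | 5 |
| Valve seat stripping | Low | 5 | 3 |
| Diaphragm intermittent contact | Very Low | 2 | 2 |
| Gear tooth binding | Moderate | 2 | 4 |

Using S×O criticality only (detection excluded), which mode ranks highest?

Criticality = Severity × Occurrence:
  Clip drift: 3 × 3 = 9
  Lubricant film wear: 5 × 4 = 20
  Manifold overheating: 5 × 1 = 5
  Sleeve open circuit: 4 × 2 = 8
  Connector misalignment: 4 × 4 = 16
  Bearing wear: 5 × 3 = 15
  Valve seat stripping: 3 × 2 = 6
  Diaphragm intermittent contact: 2 × 1 = 2
  Gear tooth binding: 4 × 3 = 12
Highest criticality is 20 → Lubricant film wear.

Lubricant film wear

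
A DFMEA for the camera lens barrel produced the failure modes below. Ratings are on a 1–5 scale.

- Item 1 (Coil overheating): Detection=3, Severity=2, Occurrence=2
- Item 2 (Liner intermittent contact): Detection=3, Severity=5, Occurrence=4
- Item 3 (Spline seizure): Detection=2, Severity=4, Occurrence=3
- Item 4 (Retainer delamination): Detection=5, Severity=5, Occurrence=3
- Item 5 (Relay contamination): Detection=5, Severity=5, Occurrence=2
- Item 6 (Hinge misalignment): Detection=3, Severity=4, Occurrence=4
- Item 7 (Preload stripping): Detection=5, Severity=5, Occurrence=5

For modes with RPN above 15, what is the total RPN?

RPN = Severity × Occurrence × Detection:
  Item 1: 2 × 2 × 3 = 12
  Item 2: 5 × 4 × 3 = 60
  Item 3: 4 × 3 × 2 = 24
  Item 4: 5 × 3 × 5 = 75
  Item 5: 5 × 2 × 5 = 50
  Item 6: 4 × 4 × 3 = 48
  Item 7: 5 × 5 × 5 = 125
RPN > 15: Item 2 (60), Item 3 (24), Item 4 (75), Item 5 (50), Item 6 (48), Item 7 (125).
Sum: 60 + 24 + 75 + 50 + 48 + 125 = 382.

382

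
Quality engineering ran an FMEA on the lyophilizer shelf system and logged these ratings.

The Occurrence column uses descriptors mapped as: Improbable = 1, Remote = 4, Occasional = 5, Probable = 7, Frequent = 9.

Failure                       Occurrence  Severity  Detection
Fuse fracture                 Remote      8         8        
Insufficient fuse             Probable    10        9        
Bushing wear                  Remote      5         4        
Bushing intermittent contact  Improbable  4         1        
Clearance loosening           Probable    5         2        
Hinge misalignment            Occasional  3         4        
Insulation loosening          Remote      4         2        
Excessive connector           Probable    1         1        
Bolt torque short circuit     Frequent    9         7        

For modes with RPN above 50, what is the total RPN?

RPN = Severity × Occurrence × Detection:
  Fuse fracture: 8 × 4 × 8 = 256
  Insufficient fuse: 10 × 7 × 9 = 630
  Bushing wear: 5 × 4 × 4 = 80
  Bushing intermittent contact: 4 × 1 × 1 = 4
  Clearance loosening: 5 × 7 × 2 = 70
  Hinge misalignment: 3 × 5 × 4 = 60
  Insulation loosening: 4 × 4 × 2 = 32
  Excessive connector: 1 × 7 × 1 = 7
  Bolt torque short circuit: 9 × 9 × 7 = 567
RPN > 50: Fuse fracture (256), Insufficient fuse (630), Bushing wear (80), Clearance loosening (70), Hinge misalignment (60), Bolt torque short circuit (567).
Sum: 256 + 630 + 80 + 70 + 60 + 567 = 1663.

1663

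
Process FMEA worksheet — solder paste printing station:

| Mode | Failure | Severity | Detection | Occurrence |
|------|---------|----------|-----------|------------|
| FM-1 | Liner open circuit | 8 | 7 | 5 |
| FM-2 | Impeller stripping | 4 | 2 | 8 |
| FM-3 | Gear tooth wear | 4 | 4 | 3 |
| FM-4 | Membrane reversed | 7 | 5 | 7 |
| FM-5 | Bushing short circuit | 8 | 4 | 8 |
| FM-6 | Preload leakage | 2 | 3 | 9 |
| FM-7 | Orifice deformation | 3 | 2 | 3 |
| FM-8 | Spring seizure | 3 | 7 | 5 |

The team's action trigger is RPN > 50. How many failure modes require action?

RPN = Severity × Occurrence × Detection:
  FM-1: 8 × 5 × 7 = 280
  FM-2: 4 × 8 × 2 = 64
  FM-3: 4 × 3 × 4 = 48
  FM-4: 7 × 7 × 5 = 245
  FM-5: 8 × 8 × 4 = 256
  FM-6: 2 × 9 × 3 = 54
  FM-7: 3 × 3 × 2 = 18
  FM-8: 3 × 5 × 7 = 105
Modes with RPN > 50: FM-1 (280), FM-2 (64), FM-4 (245), FM-5 (256), FM-6 (54), FM-8 (105) → 6.

6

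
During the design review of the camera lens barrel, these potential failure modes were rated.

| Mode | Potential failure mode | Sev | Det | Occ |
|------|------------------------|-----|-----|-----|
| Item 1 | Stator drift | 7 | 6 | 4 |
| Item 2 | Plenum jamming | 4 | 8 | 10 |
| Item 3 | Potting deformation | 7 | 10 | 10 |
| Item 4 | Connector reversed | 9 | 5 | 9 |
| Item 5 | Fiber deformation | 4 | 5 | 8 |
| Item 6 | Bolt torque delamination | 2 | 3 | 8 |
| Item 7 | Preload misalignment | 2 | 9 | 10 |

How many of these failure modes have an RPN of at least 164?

RPN = Severity × Occurrence × Detection:
  Item 1: 7 × 4 × 6 = 168
  Item 2: 4 × 10 × 8 = 320
  Item 3: 7 × 10 × 10 = 700
  Item 4: 9 × 9 × 5 = 405
  Item 5: 4 × 8 × 5 = 160
  Item 6: 2 × 8 × 3 = 48
  Item 7: 2 × 10 × 9 = 180
Modes with RPN ≥ 164: Item 1 (168), Item 2 (320), Item 3 (700), Item 4 (405), Item 7 (180) → 5.

5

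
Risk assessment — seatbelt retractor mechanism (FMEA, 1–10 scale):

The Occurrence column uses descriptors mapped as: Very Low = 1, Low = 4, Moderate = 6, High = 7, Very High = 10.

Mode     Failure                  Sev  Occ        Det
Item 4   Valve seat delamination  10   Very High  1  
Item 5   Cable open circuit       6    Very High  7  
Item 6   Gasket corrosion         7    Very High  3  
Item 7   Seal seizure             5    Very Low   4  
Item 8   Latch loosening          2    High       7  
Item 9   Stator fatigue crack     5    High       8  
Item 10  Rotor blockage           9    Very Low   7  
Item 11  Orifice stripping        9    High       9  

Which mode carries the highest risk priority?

RPN = Severity × Occurrence × Detection:
  Item 4: 10 × 10 × 1 = 100
  Item 5: 6 × 10 × 7 = 420
  Item 6: 7 × 10 × 3 = 210
  Item 7: 5 × 1 × 4 = 20
  Item 8: 2 × 7 × 7 = 98
  Item 9: 5 × 7 × 8 = 280
  Item 10: 9 × 1 × 7 = 63
  Item 11: 9 × 7 × 9 = 567
Highest RPN is 567 → Item 11.

Item 11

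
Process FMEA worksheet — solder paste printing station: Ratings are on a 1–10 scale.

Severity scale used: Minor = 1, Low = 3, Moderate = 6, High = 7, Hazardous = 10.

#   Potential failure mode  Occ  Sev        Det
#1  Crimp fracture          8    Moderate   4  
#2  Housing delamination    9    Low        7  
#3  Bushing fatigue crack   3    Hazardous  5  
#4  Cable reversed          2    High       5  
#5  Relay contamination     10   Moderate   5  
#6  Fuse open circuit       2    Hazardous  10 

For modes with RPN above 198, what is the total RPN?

RPN = Severity × Occurrence × Detection:
  #1: 6 × 8 × 4 = 192
  #2: 3 × 9 × 7 = 189
  #3: 10 × 3 × 5 = 150
  #4: 7 × 2 × 5 = 70
  #5: 6 × 10 × 5 = 300
  #6: 10 × 2 × 10 = 200
RPN > 198: #5 (300), #6 (200).
Sum: 300 + 200 = 500.

500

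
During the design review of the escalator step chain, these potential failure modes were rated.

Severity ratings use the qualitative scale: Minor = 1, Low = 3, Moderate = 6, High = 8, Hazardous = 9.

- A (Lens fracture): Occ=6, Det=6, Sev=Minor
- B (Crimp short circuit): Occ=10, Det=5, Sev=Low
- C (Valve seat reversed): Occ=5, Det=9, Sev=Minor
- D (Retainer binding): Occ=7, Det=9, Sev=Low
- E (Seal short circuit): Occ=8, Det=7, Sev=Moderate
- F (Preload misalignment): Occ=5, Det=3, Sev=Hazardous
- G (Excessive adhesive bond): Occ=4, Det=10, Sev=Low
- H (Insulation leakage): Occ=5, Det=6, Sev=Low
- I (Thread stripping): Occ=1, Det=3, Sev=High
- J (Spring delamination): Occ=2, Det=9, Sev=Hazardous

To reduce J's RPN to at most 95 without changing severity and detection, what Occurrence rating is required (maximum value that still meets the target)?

J: S=9, O=2, D=9 → current RPN = 162.
Fixed product = 81. Need 81 × O ≤ 95, so O ≤ 95/81 = 1.17.
Maximum integer Occurrence rating = 1 (gives RPN 81; O=2 would give 162 > 95).

1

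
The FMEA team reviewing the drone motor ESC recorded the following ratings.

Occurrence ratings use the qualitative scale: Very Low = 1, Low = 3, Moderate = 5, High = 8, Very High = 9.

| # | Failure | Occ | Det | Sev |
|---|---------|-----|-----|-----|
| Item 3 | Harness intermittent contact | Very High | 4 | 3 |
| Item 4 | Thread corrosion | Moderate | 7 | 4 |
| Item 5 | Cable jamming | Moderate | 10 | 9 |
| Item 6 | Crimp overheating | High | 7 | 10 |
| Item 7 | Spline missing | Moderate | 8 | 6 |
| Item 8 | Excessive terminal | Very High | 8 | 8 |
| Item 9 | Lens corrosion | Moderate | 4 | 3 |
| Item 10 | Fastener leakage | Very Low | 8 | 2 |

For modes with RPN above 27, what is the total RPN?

2134

RPN = Severity × Occurrence × Detection:
  Item 3: 3 × 9 × 4 = 108
  Item 4: 4 × 5 × 7 = 140
  Item 5: 9 × 5 × 10 = 450
  Item 6: 10 × 8 × 7 = 560
  Item 7: 6 × 5 × 8 = 240
  Item 8: 8 × 9 × 8 = 576
  Item 9: 3 × 5 × 4 = 60
  Item 10: 2 × 1 × 8 = 16
RPN > 27: Item 3 (108), Item 4 (140), Item 5 (450), Item 6 (560), Item 7 (240), Item 8 (576), Item 9 (60).
Sum: 108 + 140 + 450 + 560 + 240 + 576 + 60 = 2134.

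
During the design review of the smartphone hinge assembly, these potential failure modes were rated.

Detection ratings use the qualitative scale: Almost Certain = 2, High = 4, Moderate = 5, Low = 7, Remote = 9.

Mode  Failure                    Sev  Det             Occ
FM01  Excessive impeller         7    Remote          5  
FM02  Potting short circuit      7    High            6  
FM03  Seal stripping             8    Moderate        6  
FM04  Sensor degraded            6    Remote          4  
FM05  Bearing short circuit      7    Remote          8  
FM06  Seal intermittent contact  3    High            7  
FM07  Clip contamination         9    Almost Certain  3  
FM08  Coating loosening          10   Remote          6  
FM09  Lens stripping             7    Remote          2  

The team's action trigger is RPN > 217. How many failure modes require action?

RPN = Severity × Occurrence × Detection:
  FM01: 7 × 5 × 9 = 315
  FM02: 7 × 6 × 4 = 168
  FM03: 8 × 6 × 5 = 240
  FM04: 6 × 4 × 9 = 216
  FM05: 7 × 8 × 9 = 504
  FM06: 3 × 7 × 4 = 84
  FM07: 9 × 3 × 2 = 54
  FM08: 10 × 6 × 9 = 540
  FM09: 7 × 2 × 9 = 126
Modes with RPN > 217: FM01 (315), FM03 (240), FM05 (504), FM08 (540) → 4.

4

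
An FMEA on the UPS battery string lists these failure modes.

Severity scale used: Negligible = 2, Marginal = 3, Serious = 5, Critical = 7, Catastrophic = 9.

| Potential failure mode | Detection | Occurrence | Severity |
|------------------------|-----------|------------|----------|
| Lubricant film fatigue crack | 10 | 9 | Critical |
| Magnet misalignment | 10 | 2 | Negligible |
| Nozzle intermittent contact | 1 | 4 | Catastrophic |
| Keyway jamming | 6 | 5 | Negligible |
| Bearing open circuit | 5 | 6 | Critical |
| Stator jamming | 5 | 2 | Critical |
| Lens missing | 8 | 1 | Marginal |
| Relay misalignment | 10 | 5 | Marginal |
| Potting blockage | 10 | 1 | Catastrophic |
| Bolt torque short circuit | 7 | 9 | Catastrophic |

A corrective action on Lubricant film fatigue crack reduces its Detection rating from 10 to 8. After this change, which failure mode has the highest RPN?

Bolt torque short circuit

RPN = Severity × Occurrence × Detection:
  Lubricant film fatigue crack: 7 × 9 × 10 = 630
  Magnet misalignment: 2 × 2 × 10 = 40
  Nozzle intermittent contact: 9 × 4 × 1 = 36
  Keyway jamming: 2 × 5 × 6 = 60
  Bearing open circuit: 7 × 6 × 5 = 210
  Stator jamming: 7 × 2 × 5 = 70
  Lens missing: 3 × 1 × 8 = 24
  Relay misalignment: 3 × 5 × 10 = 150
  Potting blockage: 9 × 1 × 10 = 90
  Bolt torque short circuit: 9 × 9 × 7 = 567
After action: Lubricant film fatigue crack → 7 × 9 × 8 = 504.
Revised RPNs: Bolt torque short circuit=567, Lubricant film fatigue crack=504, Bearing open circuit=210, Relay misalignment=150, Potting blockage=90, Stator jamming=70, Keyway jamming=60, Magnet misalignment=40, Nozzle intermittent contact=36, Lens missing=24.
Highest is now Bolt torque short circuit (567).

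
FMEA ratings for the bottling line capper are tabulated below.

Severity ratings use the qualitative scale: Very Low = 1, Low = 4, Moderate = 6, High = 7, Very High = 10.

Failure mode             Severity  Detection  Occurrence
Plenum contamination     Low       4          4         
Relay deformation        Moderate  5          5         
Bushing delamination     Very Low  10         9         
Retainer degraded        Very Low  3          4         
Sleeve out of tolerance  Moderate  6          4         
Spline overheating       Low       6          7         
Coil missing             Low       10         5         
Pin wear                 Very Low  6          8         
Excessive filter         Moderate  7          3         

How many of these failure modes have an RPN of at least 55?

7

RPN = Severity × Occurrence × Detection:
  Plenum contamination: 4 × 4 × 4 = 64
  Relay deformation: 6 × 5 × 5 = 150
  Bushing delamination: 1 × 9 × 10 = 90
  Retainer degraded: 1 × 4 × 3 = 12
  Sleeve out of tolerance: 6 × 4 × 6 = 144
  Spline overheating: 4 × 7 × 6 = 168
  Coil missing: 4 × 5 × 10 = 200
  Pin wear: 1 × 8 × 6 = 48
  Excessive filter: 6 × 3 × 7 = 126
Modes with RPN ≥ 55: Plenum contamination (64), Relay deformation (150), Bushing delamination (90), Sleeve out of tolerance (144), Spline overheating (168), Coil missing (200), Excessive filter (126) → 7.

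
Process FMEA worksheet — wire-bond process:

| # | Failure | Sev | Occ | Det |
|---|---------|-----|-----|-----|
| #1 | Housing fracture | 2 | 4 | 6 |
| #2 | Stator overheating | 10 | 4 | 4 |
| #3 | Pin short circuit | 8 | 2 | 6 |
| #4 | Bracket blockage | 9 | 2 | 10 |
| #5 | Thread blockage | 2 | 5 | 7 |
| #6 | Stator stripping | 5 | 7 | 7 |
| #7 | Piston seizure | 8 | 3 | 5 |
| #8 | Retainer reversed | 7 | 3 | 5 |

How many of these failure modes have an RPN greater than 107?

RPN = Severity × Occurrence × Detection:
  #1: 2 × 4 × 6 = 48
  #2: 10 × 4 × 4 = 160
  #3: 8 × 2 × 6 = 96
  #4: 9 × 2 × 10 = 180
  #5: 2 × 5 × 7 = 70
  #6: 5 × 7 × 7 = 245
  #7: 8 × 3 × 5 = 120
  #8: 7 × 3 × 5 = 105
Modes with RPN > 107: #2 (160), #4 (180), #6 (245), #7 (120) → 4.

4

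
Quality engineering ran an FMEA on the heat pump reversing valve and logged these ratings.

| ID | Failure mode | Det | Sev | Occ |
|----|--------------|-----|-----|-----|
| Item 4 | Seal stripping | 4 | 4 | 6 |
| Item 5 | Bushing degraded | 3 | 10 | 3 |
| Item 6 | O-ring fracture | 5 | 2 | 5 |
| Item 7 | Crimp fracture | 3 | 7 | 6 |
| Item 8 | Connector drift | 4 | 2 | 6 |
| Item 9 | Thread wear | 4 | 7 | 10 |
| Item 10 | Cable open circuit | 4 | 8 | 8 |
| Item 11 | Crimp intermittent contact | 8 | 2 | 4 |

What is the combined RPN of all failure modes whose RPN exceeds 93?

758

RPN = Severity × Occurrence × Detection:
  Item 4: 4 × 6 × 4 = 96
  Item 5: 10 × 3 × 3 = 90
  Item 6: 2 × 5 × 5 = 50
  Item 7: 7 × 6 × 3 = 126
  Item 8: 2 × 6 × 4 = 48
  Item 9: 7 × 10 × 4 = 280
  Item 10: 8 × 8 × 4 = 256
  Item 11: 2 × 4 × 8 = 64
RPN > 93: Item 4 (96), Item 7 (126), Item 9 (280), Item 10 (256).
Sum: 96 + 126 + 280 + 256 = 758.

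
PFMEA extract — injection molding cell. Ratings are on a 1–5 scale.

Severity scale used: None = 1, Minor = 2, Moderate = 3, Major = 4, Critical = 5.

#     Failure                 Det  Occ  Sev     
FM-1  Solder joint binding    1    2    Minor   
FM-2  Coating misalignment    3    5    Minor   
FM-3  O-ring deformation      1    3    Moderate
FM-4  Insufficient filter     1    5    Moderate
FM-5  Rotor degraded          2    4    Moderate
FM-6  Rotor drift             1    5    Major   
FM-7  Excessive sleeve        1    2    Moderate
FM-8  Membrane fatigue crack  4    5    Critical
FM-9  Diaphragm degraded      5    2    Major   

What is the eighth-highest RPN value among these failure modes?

RPN = Severity × Occurrence × Detection:
  FM-1: 2 × 2 × 1 = 4
  FM-2: 2 × 5 × 3 = 30
  FM-3: 3 × 3 × 1 = 9
  FM-4: 3 × 5 × 1 = 15
  FM-5: 3 × 4 × 2 = 24
  FM-6: 4 × 5 × 1 = 20
  FM-7: 3 × 2 × 1 = 6
  FM-8: 5 × 5 × 4 = 100
  FM-9: 4 × 2 × 5 = 40
Sorted descending: 100, 40, 30, 24, 20, 15, 9, 6, 4.
The eighth-highest RPN is 6 (FM-7).

6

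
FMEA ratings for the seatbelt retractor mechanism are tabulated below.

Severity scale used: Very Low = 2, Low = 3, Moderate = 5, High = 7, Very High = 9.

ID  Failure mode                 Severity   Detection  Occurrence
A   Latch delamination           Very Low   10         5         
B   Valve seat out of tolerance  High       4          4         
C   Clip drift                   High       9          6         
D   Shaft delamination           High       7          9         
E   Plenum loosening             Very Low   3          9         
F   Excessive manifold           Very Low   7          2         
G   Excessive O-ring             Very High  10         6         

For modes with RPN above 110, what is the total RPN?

RPN = Severity × Occurrence × Detection:
  A: 2 × 5 × 10 = 100
  B: 7 × 4 × 4 = 112
  C: 7 × 6 × 9 = 378
  D: 7 × 9 × 7 = 441
  E: 2 × 9 × 3 = 54
  F: 2 × 2 × 7 = 28
  G: 9 × 6 × 10 = 540
RPN > 110: B (112), C (378), D (441), G (540).
Sum: 112 + 378 + 441 + 540 = 1471.

1471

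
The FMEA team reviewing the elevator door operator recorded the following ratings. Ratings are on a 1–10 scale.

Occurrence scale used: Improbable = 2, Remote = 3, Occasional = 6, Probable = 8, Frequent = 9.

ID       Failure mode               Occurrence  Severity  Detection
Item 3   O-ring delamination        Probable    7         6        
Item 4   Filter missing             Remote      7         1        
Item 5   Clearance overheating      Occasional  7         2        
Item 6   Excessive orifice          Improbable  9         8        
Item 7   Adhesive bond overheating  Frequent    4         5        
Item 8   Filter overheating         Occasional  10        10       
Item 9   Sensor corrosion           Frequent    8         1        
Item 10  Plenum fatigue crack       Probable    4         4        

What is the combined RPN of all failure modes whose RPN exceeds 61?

RPN = Severity × Occurrence × Detection:
  Item 3: 7 × 8 × 6 = 336
  Item 4: 7 × 3 × 1 = 21
  Item 5: 7 × 6 × 2 = 84
  Item 6: 9 × 2 × 8 = 144
  Item 7: 4 × 9 × 5 = 180
  Item 8: 10 × 6 × 10 = 600
  Item 9: 8 × 9 × 1 = 72
  Item 10: 4 × 8 × 4 = 128
RPN > 61: Item 3 (336), Item 5 (84), Item 6 (144), Item 7 (180), Item 8 (600), Item 9 (72), Item 10 (128).
Sum: 336 + 84 + 144 + 180 + 600 + 72 + 128 = 1544.

1544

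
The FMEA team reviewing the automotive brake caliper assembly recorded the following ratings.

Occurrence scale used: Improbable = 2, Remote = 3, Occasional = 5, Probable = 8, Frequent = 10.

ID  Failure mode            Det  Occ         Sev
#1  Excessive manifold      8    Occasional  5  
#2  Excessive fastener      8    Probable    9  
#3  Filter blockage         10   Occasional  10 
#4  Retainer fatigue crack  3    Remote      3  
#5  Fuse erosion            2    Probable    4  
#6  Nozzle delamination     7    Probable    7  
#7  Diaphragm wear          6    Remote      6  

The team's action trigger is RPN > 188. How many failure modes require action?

4

RPN = Severity × Occurrence × Detection:
  #1: 5 × 5 × 8 = 200
  #2: 9 × 8 × 8 = 576
  #3: 10 × 5 × 10 = 500
  #4: 3 × 3 × 3 = 27
  #5: 4 × 8 × 2 = 64
  #6: 7 × 8 × 7 = 392
  #7: 6 × 3 × 6 = 108
Modes with RPN > 188: #1 (200), #2 (576), #3 (500), #6 (392) → 4.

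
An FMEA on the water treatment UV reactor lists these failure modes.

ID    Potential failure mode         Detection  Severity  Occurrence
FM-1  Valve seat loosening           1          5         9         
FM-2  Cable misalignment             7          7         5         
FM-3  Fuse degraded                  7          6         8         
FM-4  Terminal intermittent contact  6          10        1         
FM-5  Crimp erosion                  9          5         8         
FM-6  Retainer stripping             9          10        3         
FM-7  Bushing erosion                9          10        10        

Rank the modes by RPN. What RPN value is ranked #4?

270

RPN = Severity × Occurrence × Detection:
  FM-1: 5 × 9 × 1 = 45
  FM-2: 7 × 5 × 7 = 245
  FM-3: 6 × 8 × 7 = 336
  FM-4: 10 × 1 × 6 = 60
  FM-5: 5 × 8 × 9 = 360
  FM-6: 10 × 3 × 9 = 270
  FM-7: 10 × 10 × 9 = 900
Sorted descending: 900, 360, 336, 270, 245, 60, 45.
The fourth-highest RPN is 270 (FM-6).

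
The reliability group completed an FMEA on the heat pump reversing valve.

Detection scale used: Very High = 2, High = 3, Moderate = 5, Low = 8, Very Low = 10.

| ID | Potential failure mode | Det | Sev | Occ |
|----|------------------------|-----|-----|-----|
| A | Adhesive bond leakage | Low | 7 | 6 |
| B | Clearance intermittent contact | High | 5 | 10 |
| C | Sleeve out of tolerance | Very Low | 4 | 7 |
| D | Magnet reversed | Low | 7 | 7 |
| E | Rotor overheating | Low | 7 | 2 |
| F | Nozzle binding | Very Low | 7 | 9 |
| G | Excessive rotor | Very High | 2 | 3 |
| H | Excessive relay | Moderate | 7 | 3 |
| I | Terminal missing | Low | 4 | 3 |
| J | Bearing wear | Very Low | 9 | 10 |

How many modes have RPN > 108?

RPN = Severity × Occurrence × Detection:
  A: 7 × 6 × 8 = 336
  B: 5 × 10 × 3 = 150
  C: 4 × 7 × 10 = 280
  D: 7 × 7 × 8 = 392
  E: 7 × 2 × 8 = 112
  F: 7 × 9 × 10 = 630
  G: 2 × 3 × 2 = 12
  H: 7 × 3 × 5 = 105
  I: 4 × 3 × 8 = 96
  J: 9 × 10 × 10 = 900
Modes with RPN > 108: A (336), B (150), C (280), D (392), E (112), F (630), J (900) → 7.

7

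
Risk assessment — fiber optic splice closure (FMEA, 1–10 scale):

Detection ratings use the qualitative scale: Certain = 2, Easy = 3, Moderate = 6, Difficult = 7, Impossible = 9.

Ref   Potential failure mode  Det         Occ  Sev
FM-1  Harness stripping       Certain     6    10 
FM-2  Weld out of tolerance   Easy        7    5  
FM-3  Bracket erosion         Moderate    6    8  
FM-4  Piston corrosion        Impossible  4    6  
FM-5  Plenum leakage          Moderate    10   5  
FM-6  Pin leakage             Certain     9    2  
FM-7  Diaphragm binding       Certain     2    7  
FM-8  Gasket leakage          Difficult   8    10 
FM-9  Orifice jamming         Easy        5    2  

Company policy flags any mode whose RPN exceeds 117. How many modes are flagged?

RPN = Severity × Occurrence × Detection:
  FM-1: 10 × 6 × 2 = 120
  FM-2: 5 × 7 × 3 = 105
  FM-3: 8 × 6 × 6 = 288
  FM-4: 6 × 4 × 9 = 216
  FM-5: 5 × 10 × 6 = 300
  FM-6: 2 × 9 × 2 = 36
  FM-7: 7 × 2 × 2 = 28
  FM-8: 10 × 8 × 7 = 560
  FM-9: 2 × 5 × 3 = 30
Modes with RPN > 117: FM-1 (120), FM-3 (288), FM-4 (216), FM-5 (300), FM-8 (560) → 5.

5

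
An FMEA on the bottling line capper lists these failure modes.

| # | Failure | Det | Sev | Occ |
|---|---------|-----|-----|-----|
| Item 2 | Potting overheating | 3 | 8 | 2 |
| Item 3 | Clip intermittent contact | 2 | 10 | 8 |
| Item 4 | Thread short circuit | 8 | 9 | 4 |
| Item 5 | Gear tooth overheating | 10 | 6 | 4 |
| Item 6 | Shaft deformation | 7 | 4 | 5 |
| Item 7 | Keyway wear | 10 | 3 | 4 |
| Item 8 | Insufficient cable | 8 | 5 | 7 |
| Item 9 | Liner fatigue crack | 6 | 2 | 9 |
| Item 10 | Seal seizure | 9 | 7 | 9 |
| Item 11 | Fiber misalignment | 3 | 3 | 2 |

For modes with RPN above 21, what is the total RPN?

RPN = Severity × Occurrence × Detection:
  Item 2: 8 × 2 × 3 = 48
  Item 3: 10 × 8 × 2 = 160
  Item 4: 9 × 4 × 8 = 288
  Item 5: 6 × 4 × 10 = 240
  Item 6: 4 × 5 × 7 = 140
  Item 7: 3 × 4 × 10 = 120
  Item 8: 5 × 7 × 8 = 280
  Item 9: 2 × 9 × 6 = 108
  Item 10: 7 × 9 × 9 = 567
  Item 11: 3 × 2 × 3 = 18
RPN > 21: Item 2 (48), Item 3 (160), Item 4 (288), Item 5 (240), Item 6 (140), Item 7 (120), Item 8 (280), Item 9 (108), Item 10 (567).
Sum: 48 + 160 + 288 + 240 + 140 + 120 + 280 + 108 + 567 = 1951.

1951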